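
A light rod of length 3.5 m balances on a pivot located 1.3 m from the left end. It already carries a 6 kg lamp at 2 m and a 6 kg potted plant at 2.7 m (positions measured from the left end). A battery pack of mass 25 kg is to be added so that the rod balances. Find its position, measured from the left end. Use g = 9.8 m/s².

Choose the pivot (at 1.3 m from the left end) as the axis so the support reaction has zero arm there.
Lamp: 6 × 9.8 = 58.8 N down at 2 m → arm 0.7 m, τ = 58.8 × 0.7 = 41.16 N·m clockwise.
Potted plant: 6 × 9.8 = 58.8 N down at 2.7 m → arm 1.4 m, τ = 58.8 × 1.4 = 82.32 N·m clockwise.
Net moment of existing loads = 123.5 N·m clockwise.
The battery pack weighs 25 × 9.8 = 245 N and must supply an equal counterclockwise moment, so its lever arm about the pivot is 123.5 / 245 = 0.504 m.
That puts it at 1.3 − 0.504 = 0.796 m from the left end.

x ≈ 0.796 m from the left end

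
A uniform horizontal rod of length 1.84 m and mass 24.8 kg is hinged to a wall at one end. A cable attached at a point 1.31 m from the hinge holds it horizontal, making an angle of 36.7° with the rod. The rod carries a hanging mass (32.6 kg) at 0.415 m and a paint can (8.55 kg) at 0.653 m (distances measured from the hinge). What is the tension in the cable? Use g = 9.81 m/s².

T ≈ 525 N

Sum moments about the hinge (the unknown hinge reaction has zero arm there).
Beam weight: 24.8 × 9.81 = 243.3 N down at 0.92 m → arm 0.92 m, τ = 243.3 × 0.92 = 223.8 N·m clockwise.
Hanging mass: 32.6 × 9.81 = 319.8 N down at 0.415 m → arm 0.415 m, τ = 319.8 × 0.415 = 132.7 N·m clockwise.
Paint can: 8.55 × 9.81 = 83.88 N down at 0.653 m → arm 0.653 m, τ = 83.88 × 0.653 = 54.77 N·m clockwise.
Total clockwise load moment = 411.3 N·m.
The cable tension T acts at 1.31 m; only its component perpendicular to the rod, T sinθ, produces torque. sin 36.7° = 0.5976.
For rotational equilibrium, T × 1.31 × 0.5976 = 411.3, so T = 411.3 / 0.7829 = 525 N.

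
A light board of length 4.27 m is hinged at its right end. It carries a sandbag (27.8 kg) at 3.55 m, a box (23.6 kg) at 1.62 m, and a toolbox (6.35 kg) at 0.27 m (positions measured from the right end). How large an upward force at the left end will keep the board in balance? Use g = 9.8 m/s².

Take moments about the right end.
Sandbag: 27.8 × 9.8 = 272.4 N down at 3.55 m → arm 3.55 m, τ = 272.4 × 3.55 = 967 N·m counterclockwise.
Box: 23.6 × 9.8 = 231.3 N down at 1.62 m → arm 1.62 m, τ = 231.3 × 1.62 = 374.7 N·m counterclockwise.
Toolbox: 6.35 × 9.8 = 62.23 N down at 0.27 m → arm 0.27 m, τ = 62.23 × 0.27 = 16.8 N·m counterclockwise.
Net moment of the loads = 1358 N·m counterclockwise.
The upward force F acts at the left end, arm 4.27 m, giving F × 4.27 clockwise.
Setting net torque to zero: F × 4.27 = 1358 → F = 1358 / 4.27 = 318 N.

F ≈ 318 N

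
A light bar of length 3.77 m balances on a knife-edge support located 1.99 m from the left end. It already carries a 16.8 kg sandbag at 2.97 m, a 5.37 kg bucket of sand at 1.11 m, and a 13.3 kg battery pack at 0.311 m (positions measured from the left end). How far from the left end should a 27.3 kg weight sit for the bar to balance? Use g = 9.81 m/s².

Taking torques about the knife-edge support (at 1.99 m from the left end):
Sandbag: 16.8 × 9.81 = 164.8 N down at 2.97 m → arm 0.98 m, τ = 164.8 × 0.98 = 161.5 N·m clockwise.
Bucket of sand: 5.37 × 9.81 = 52.68 N down at 1.11 m → arm 0.88 m, τ = 52.68 × 0.88 = 46.36 N·m counterclockwise.
Battery pack: 13.3 × 9.81 = 130.5 N down at 0.311 m → arm 1.679 m, τ = 130.5 × 1.679 = 219.1 N·m counterclockwise.
Net moment of existing loads = 104 N·m counterclockwise.
The weight weighs 27.3 × 9.81 = 267.8 N and must supply an equal clockwise moment, so its lever arm about the knife-edge support is 104 / 267.8 = 0.388 m.
That puts it at 1.99 + 0.388 = 2.38 m from the left end.

x ≈ 2.38 m from the left end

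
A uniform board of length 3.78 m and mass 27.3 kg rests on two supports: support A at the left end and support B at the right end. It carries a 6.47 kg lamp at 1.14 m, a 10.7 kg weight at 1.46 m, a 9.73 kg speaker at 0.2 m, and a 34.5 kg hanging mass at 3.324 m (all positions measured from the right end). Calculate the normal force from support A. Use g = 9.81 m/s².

R_A ≈ 496 N

Taking torques about support B:
Beam weight: 27.3 × 9.81 = 267.8 N down at 1.89 m → arm 1.89 m, τ = 267.8 × 1.89 = 506.1 N·m counterclockwise.
Lamp: 6.47 × 9.81 = 63.47 N down at 1.14 m → arm 1.14 m, τ = 63.47 × 1.14 = 72.36 N·m counterclockwise.
Weight: 10.7 × 9.81 = 105 N down at 1.46 m → arm 1.46 m, τ = 105 × 1.46 = 153.3 N·m counterclockwise.
Speaker: 9.73 × 9.81 = 95.45 N down at 0.2 m → arm 0.2 m, τ = 95.45 × 0.2 = 19.09 N·m counterclockwise.
Hanging mass: 34.5 × 9.81 = 338.4 N down at 3.324 m → arm 3.324 m, τ = 338.4 × 3.324 = 1125 N·m counterclockwise.
Net load moment about support B = 1876 N·m counterclockwise.
Reaction R at support A is upward at 3.78 m, arm 3.78 m → moment R × 3.78 clockwise.
Balancing moments: R × 3.78 = 1876, giving R = 496 N.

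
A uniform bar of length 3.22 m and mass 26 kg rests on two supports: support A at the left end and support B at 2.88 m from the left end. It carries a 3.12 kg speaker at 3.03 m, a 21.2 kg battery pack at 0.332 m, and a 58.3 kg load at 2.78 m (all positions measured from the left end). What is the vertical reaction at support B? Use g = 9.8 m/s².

Sum moments about support A (its reaction then has zero moment arm).
Beam weight: 26 × 9.8 = 254.8 N down at 1.61 m → arm 1.61 m, τ = 254.8 × 1.61 = 410.2 N·m clockwise.
Speaker: 3.12 × 9.8 = 30.58 N down at 3.03 m → arm 3.03 m, τ = 30.58 × 3.03 = 92.66 N·m clockwise.
Battery pack: 21.2 × 9.8 = 207.8 N down at 0.332 m → arm 0.332 m, τ = 207.8 × 0.332 = 68.99 N·m clockwise.
Load: 58.3 × 9.8 = 571.3 N down at 2.78 m → arm 2.78 m, τ = 571.3 × 2.78 = 1588 N·m clockwise.
Net load moment about support A = 2160 N·m clockwise.
Reaction R at support B is upward at 2.88 m, arm 2.88 m → moment R × 2.88 counterclockwise.
Balancing moments: R × 2.88 = 2160, giving R = 750 N.

R_B ≈ 750 N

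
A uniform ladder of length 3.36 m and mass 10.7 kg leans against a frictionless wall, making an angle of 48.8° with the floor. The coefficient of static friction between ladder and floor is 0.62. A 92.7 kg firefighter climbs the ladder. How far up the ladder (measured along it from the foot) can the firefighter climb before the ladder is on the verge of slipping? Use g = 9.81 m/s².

About the foot of the ladder:
Ladder weight 10.7×9.81 = 105 N acts at 1.68 m along the ladder; its horizontal arm is 1.68·cos48.8° = 1.107 m → τ = 116.2 N·m clockwise.
Firefighter weight 92.7×9.81 = 909.4 N at distance d → arm d·cos48.8° → τ = 909.4·d·0.6587 clockwise.
Wall normal N at the top has arm L sinθ = 2.528 m counterclockwise, so Στ = 0 gives N·2.528 = 116.2 + 599·d.
ΣFy = 0 ⇒ N_floor = 1014 N, so the maximum friction is μ_s·N_floor = 0.62×1014 = 628.7 N. ΣFx = 0 ⇒ N_wall = f, so at the slipping point N = 628.7 N.
Substituting: 628.7×2.528 = 116.2 + 599·d ⇒ d = (1589 − 116.2) / 599 = 2.46 m.

d ≈ 2.46 m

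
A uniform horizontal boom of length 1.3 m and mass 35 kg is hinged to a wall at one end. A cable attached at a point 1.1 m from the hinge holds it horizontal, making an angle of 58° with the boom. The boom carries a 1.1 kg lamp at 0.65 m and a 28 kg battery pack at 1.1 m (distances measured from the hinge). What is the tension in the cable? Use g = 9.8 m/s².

T ≈ 570 N

Take moments about the hinge.
Beam weight: 35 × 9.8 = 343 N down at 0.65 m → arm 0.65 m, τ = 343 × 0.65 = 223 N·m clockwise.
Lamp: 1.1 × 9.8 = 10.78 N down at 0.65 m → arm 0.65 m, τ = 10.78 × 0.65 = 7.007 N·m clockwise.
Battery pack: 28 × 9.8 = 274.4 N down at 1.1 m → arm 1.1 m, τ = 274.4 × 1.1 = 301.8 N·m clockwise.
Total clockwise load moment = 531.8 N·m.
The cable tension T acts at 1.1 m; only its component perpendicular to the boom, T sinθ, produces torque. sin 58° = 0.848.
Balancing moments: T × 1.1 × 0.848 = 531.8, giving T = 531.8 / 0.9328 = 570 N.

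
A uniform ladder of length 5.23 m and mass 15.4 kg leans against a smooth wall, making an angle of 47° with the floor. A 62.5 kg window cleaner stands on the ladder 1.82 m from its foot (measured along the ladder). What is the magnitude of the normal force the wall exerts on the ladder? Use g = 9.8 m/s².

Taking torques about the foot of the ladder:
Ladder weight 15.4×9.8 = 150.9 N acts at 2.615 m along the ladder; its horizontal arm is 2.615·cos47° = 1.783 m → τ = 269.1 N·m clockwise.
Window cleaner: 62.5×9.8 = 612.5 N at 1.82 m → arm 1.241 m → τ = 760.1 N·m clockwise.
Wall normal N acts horizontally at the top; its moment arm is the height L sinθ = 5.23·sin47° = 3.825 m, counterclockwise.
Στ = 0 ⇒ N × 3.825 = 1029 ⇒ N = 269 N.

N_wall ≈ 269 N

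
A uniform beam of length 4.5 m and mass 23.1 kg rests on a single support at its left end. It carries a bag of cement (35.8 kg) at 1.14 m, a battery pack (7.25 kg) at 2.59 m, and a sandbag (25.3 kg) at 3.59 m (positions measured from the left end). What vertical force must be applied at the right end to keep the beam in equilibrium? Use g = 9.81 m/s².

F ≈ 441 N

Sum moments about the left end (the unknown pivot reaction has zero arm there).
Beam weight: 23.1 × 9.81 = 226.6 N down at 2.25 m → arm 2.25 m, τ = 226.6 × 2.25 = 509.8 N·m clockwise.
Bag of cement: 35.8 × 9.81 = 351.2 N down at 1.14 m → arm 1.14 m, τ = 351.2 × 1.14 = 400.4 N·m clockwise.
Battery pack: 7.25 × 9.81 = 71.12 N down at 2.59 m → arm 2.59 m, τ = 71.12 × 2.59 = 184.2 N·m clockwise.
Sandbag: 25.3 × 9.81 = 248.2 N down at 3.59 m → arm 3.59 m, τ = 248.2 × 3.59 = 891 N·m clockwise.
Net moment of the loads = 1985 N·m clockwise.
The upward force F acts at the right end, arm 4.5 m, giving F × 4.5 counterclockwise.
For rotational equilibrium, F × 4.5 = 1985, so F = 1985 / 4.5 = 441 N.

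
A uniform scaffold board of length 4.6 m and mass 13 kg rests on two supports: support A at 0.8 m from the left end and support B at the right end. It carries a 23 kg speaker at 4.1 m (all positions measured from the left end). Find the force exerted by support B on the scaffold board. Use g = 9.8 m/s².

R_B ≈ 246 N

Take moments about support A.
Beam weight: 13 × 9.8 = 127.4 N down at 2.3 m → arm 1.5 m, τ = 127.4 × 1.5 = 191.1 N·m clockwise.
Speaker: 23 × 9.8 = 225.4 N down at 4.1 m → arm 3.3 m, τ = 225.4 × 3.3 = 743.8 N·m clockwise.
Net load moment about support A = 934.9 N·m clockwise.
Reaction R at support B is upward at 4.6 m, arm 3.8 m → moment R × 3.8 counterclockwise.
Στ = 0 ⇒ R × 3.8 = 934.9 ⇒ R = 246 N.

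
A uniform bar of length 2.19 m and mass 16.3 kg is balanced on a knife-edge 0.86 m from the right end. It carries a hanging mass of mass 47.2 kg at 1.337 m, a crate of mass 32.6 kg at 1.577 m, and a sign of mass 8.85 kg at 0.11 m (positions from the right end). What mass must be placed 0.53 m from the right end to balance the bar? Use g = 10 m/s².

m ≈ 131 kg

Taking torques about the knife-edge (at 0.86 m from the right end):
Beam weight: 16.3 × 10 = 163 N down at 1.095 m → arm 0.235 m, τ = 163 × 0.235 = 38.3 N·m counterclockwise.
Hanging mass: 47.2 × 10 = 472 N down at 1.337 m → arm 0.477 m, τ = 472 × 0.477 = 225.1 N·m counterclockwise.
Crate: 32.6 × 10 = 326 N down at 1.577 m → arm 0.717 m, τ = 326 × 0.717 = 233.7 N·m counterclockwise.
Sign: 8.85 × 10 = 88.5 N down at 0.11 m → arm 0.75 m, τ = 88.5 × 0.75 = 66.38 N·m clockwise.
Net moment of known loads = 430.7 N·m counterclockwise.
An unknown mass m at 0.53 m has arm 0.33 m; its moment is m·g·0.33 clockwise.
Στ = 0 ⇒ m × 10 × 0.33 = 430.7 ⇒ m = 430.7 / (10 × 0.33) = 131 kg.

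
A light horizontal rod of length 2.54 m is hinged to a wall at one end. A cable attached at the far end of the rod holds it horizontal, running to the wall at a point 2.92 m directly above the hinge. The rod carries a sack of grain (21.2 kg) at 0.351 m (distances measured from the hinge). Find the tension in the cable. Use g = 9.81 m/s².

T ≈ 38.1 N

Taking torques about the hinge:
Sack of grain: 21.2 × 9.81 = 208 N down at 0.351 m → arm 0.351 m, τ = 208 × 0.351 = 73.01 N·m clockwise.
Total clockwise load moment = 73.01 N·m.
The cable tension T acts at 2.54 m; only its component perpendicular to the rod, T sinθ, produces torque. sinθ = h/√(h²+d²) = 2.92/√(2.92²+2.54²) = 0.7545.
For rotational equilibrium, T × 2.54 × 0.7545 = 73.01, so T = 73.01 / 1.916 = 38.1 N.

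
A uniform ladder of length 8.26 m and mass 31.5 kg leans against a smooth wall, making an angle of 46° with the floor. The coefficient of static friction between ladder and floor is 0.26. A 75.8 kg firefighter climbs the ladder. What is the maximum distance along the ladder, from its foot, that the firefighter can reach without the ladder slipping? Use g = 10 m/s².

Sum moments about the foot of the ladder (the floor normal and friction both act there and drop out).
Ladder weight 31.5×10 = 315 N acts at 4.13 m along the ladder; its horizontal arm is 4.13·cos46° = 2.869 m → τ = 903.7 N·m clockwise.
Firefighter weight 75.8×10 = 758 N at distance d → arm d·cos46° → τ = 758·d·0.6947 clockwise.
Wall normal N at the top has arm L sinθ = 5.942 m counterclockwise, so Στ = 0 gives N·5.942 = 903.7 + 526.6·d.
ΣFy = 0 ⇒ N_floor = 1073 N, so the maximum friction is μ_s·N_floor = 0.26×1073 = 279 N. ΣFx = 0 ⇒ N_wall = f, so at the slipping point N = 279 N.
Substituting: 279×5.942 = 903.7 + 526.6·d ⇒ d = (1658 − 903.7) / 526.6 = 1.43 m.

d ≈ 1.43 m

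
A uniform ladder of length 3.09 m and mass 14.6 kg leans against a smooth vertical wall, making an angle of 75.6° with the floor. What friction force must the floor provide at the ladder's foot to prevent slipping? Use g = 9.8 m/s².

About the foot of the ladder:
Ladder weight 14.6×9.8 = 143.1 N acts at 1.545 m along the ladder; its horizontal arm is 1.545·cos75.6° = 0.3842 m → τ = 54.98 N·m clockwise.
Wall normal N acts horizontally at the top; its moment arm is the height L sinθ = 3.09·sin75.6° = 2.993 m, counterclockwise.
Balancing moments: N × 2.993 = 54.98, giving N = 18.4 N.
ΣFx = 0: friction at the foot balances the wall's push, so f = N_wall = 18.4 N.

f ≈ 18.4 N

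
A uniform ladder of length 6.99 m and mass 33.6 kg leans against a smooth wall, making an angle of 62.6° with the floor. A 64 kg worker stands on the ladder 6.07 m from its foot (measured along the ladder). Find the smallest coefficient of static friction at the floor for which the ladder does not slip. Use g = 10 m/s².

μ_min ≈ 0.384

About the foot of the ladder:
Ladder weight 33.6×10 = 336 N acts at 3.495 m along the ladder; its horizontal arm is 3.495·cos62.6° = 1.608 m → τ = 540.3 N·m clockwise.
Worker: 64×10 = 640 N at 6.07 m → arm 2.793 m → τ = 1788 N·m clockwise.
Wall normal N acts horizontally at the top; its moment arm is the height L sinθ = 6.99·sin62.6° = 6.206 m, counterclockwise.
Setting net torque to zero: N × 6.206 = 2328 → N = 375.1 N.
ΣFx = 0 ⇒ f = N_wall = 375.1 N. ΣFy = 0 ⇒ N_floor = 976 N.
μ_min = f / N_floor = 375.1 / 976 = 0.384.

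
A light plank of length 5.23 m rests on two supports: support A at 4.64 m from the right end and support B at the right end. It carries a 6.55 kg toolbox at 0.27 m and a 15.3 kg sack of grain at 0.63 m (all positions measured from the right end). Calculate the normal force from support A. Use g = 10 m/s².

Sum moments about support B (its reaction then has zero moment arm).
Toolbox: 6.55 × 10 = 65.5 N down at 0.27 m → arm 0.27 m, τ = 65.5 × 0.27 = 17.69 N·m counterclockwise.
Sack of grain: 15.3 × 10 = 153 N down at 0.63 m → arm 0.63 m, τ = 153 × 0.63 = 96.39 N·m counterclockwise.
Net load moment about support B = 114.1 N·m counterclockwise.
Reaction R at support A is upward at 4.64 m, arm 4.64 m → moment R × 4.64 clockwise.
Balancing moments: R × 4.64 = 114.1, giving R = 24.6 N.

R_A ≈ 24.6 N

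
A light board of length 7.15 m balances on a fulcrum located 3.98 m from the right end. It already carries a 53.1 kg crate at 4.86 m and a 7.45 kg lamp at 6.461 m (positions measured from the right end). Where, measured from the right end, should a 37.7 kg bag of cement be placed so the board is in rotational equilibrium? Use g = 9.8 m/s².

x ≈ 2.25 m from the right end

Sum moments about the fulcrum (at 3.98 m from the right end) (the support reaction has zero arm there).
Crate: 53.1 × 9.8 = 520.4 N down at 4.86 m → arm 0.88 m, τ = 520.4 × 0.88 = 458 N·m counterclockwise.
Lamp: 7.45 × 9.8 = 73.01 N down at 6.461 m → arm 2.481 m, τ = 73.01 × 2.481 = 181.1 N·m counterclockwise.
Net moment of existing loads = 639.1 N·m counterclockwise.
The bag of cement weighs 37.7 × 9.8 = 369.5 N and must supply an equal clockwise moment, so its lever arm about the fulcrum is 639.1 / 369.5 = 1.73 m.
That puts it at 3.98 − 1.73 = 2.25 m from the right end.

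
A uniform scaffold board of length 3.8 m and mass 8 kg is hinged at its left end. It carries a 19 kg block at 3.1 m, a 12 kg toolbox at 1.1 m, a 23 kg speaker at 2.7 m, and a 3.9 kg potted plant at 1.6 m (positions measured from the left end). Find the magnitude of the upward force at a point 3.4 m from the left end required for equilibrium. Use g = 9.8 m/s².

F ≈ 449 N

About the left end:
Beam weight: 8 × 9.8 = 78.4 N down at 1.9 m → arm 1.9 m, τ = 78.4 × 1.9 = 149 N·m clockwise.
Block: 19 × 9.8 = 186.2 N down at 3.1 m → arm 3.1 m, τ = 186.2 × 3.1 = 577.2 N·m clockwise.
Toolbox: 12 × 9.8 = 117.6 N down at 1.1 m → arm 1.1 m, τ = 117.6 × 1.1 = 129.4 N·m clockwise.
Speaker: 23 × 9.8 = 225.4 N down at 2.7 m → arm 2.7 m, τ = 225.4 × 2.7 = 608.6 N·m clockwise.
Potted plant: 3.9 × 9.8 = 38.22 N down at 1.6 m → arm 1.6 m, τ = 38.22 × 1.6 = 61.15 N·m clockwise.
Net moment of the loads = 1525 N·m clockwise.
The upward force F acts at a point 3.4 m from the left end, arm 3.4 m, giving F × 3.4 counterclockwise.
Balancing moments: F × 3.4 = 1525, giving F = 1525 / 3.4 = 449 N.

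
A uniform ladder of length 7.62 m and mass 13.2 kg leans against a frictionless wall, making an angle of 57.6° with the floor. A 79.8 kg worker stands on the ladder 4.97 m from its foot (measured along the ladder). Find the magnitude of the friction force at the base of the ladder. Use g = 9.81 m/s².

f ≈ 365 N

Take moments about the foot of the ladder.
Ladder weight 13.2×9.81 = 129.5 N acts at 3.81 m along the ladder; its horizontal arm is 3.81·cos57.6° = 2.042 m → τ = 264.4 N·m clockwise.
Worker: 79.8×9.81 = 782.8 N at 4.97 m → arm 2.663 m → τ = 2085 N·m clockwise.
Wall normal N acts horizontally at the top; its moment arm is the height L sinθ = 7.62·sin57.6° = 6.434 m, counterclockwise.
Balancing moments: N × 6.434 = 2349, giving N = 365 N.
ΣFx = 0: friction at the foot balances the wall's push, so f = N_wall = 365 N.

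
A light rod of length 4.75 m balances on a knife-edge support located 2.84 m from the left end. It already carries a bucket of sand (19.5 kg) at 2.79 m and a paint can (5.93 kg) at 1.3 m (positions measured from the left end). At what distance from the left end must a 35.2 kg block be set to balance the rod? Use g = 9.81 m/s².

About the knife-edge support (at 2.84 m from the left end):
Bucket of sand: 19.5 × 9.81 = 191.3 N down at 2.79 m → arm 0.05 m, τ = 191.3 × 0.05 = 9.565 N·m counterclockwise.
Paint can: 5.93 × 9.81 = 58.17 N down at 1.3 m → arm 1.54 m, τ = 58.17 × 1.54 = 89.58 N·m counterclockwise.
Net moment of existing loads = 99.14 N·m counterclockwise.
The block weighs 35.2 × 9.81 = 345.3 N and must supply an equal clockwise moment, so its lever arm about the knife-edge support is 99.14 / 345.3 = 0.287 m.
That puts it at 2.84 + 0.287 = 3.13 m from the left end.

x ≈ 3.13 m from the left end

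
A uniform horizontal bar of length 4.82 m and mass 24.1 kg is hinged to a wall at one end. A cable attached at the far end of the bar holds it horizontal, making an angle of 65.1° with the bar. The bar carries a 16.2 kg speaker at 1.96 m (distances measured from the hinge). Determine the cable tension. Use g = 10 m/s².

T ≈ 205 N

About the hinge:
Beam weight: 24.1 × 10 = 241 N down at 2.41 m → arm 2.41 m, τ = 241 × 2.41 = 580.8 N·m clockwise.
Speaker: 16.2 × 10 = 162 N down at 1.96 m → arm 1.96 m, τ = 162 × 1.96 = 317.5 N·m clockwise.
Total clockwise load moment = 898.3 N·m.
The cable tension T acts at 4.82 m; only its component perpendicular to the bar, T sinθ, produces torque. sin 65.1° = 0.907.
Balancing moments: T × 4.82 × 0.907 = 898.3, giving T = 898.3 / 4.372 = 205 N.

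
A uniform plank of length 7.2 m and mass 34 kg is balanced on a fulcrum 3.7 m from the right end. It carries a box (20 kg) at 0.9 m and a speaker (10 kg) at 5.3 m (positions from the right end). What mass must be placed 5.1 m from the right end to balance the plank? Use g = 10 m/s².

Take moments about the fulcrum (at 3.7 m from the right end).
Beam weight: 34 × 10 = 340 N down at 3.6 m → arm 0.1 m, τ = 340 × 0.1 = 34 N·m clockwise.
Box: 20 × 10 = 200 N down at 0.9 m → arm 2.8 m, τ = 200 × 2.8 = 560 N·m clockwise.
Speaker: 10 × 10 = 100 N down at 5.3 m → arm 1.6 m, τ = 100 × 1.6 = 160 N·m counterclockwise.
Net moment of known loads = 434 N·m clockwise.
An unknown mass m at 5.1 m has arm 1.4 m; its moment is m·g·1.4 counterclockwise.
Setting net torque to zero: m × 10 × 1.4 = 434 → m = 434 / (10 × 1.4) = 31 kg.

m ≈ 31 kg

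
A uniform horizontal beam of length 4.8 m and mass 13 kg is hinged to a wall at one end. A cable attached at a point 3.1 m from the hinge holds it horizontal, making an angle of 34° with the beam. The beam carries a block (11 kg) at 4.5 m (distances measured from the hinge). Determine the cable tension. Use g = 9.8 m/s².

Choose the hinge as the axis so the unknown hinge reaction has zero arm there.
Beam weight: 13 × 9.8 = 127.4 N down at 2.4 m → arm 2.4 m, τ = 127.4 × 2.4 = 305.8 N·m clockwise.
Block: 11 × 9.8 = 107.8 N down at 4.5 m → arm 4.5 m, τ = 107.8 × 4.5 = 485.1 N·m clockwise.
Total clockwise load moment = 790.9 N·m.
The cable tension T acts at 3.1 m; only its component perpendicular to the beam, T sinθ, produces torque. sin 34° = 0.5592.
Στ = 0 ⇒ T × 3.1 × 0.5592 = 790.9 ⇒ T = 790.9 / 1.734 = 456 N.

T ≈ 456 N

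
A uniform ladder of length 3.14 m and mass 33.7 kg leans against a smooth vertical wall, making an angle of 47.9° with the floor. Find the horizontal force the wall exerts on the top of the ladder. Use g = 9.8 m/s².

N_wall ≈ 149 N

Take moments about the foot of the ladder.
Ladder weight 33.7×9.8 = 330.3 N acts at 1.57 m along the ladder; its horizontal arm is 1.57·cos47.9° = 1.053 m → τ = 347.8 N·m clockwise.
Wall normal N acts horizontally at the top; its moment arm is the height L sinθ = 3.14·sin47.9° = 2.33 m, counterclockwise.
For rotational equilibrium, N × 2.33 = 347.8, so N = 149 N.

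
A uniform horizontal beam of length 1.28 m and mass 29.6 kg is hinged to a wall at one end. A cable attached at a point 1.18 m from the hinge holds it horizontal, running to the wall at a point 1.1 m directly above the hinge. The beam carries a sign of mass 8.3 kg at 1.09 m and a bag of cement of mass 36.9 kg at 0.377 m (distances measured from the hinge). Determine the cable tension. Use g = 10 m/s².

T ≈ 521 N

Take moments about the hinge.
Beam weight: 29.6 × 10 = 296 N down at 0.64 m → arm 0.64 m, τ = 296 × 0.64 = 189.4 N·m clockwise.
Sign: 8.3 × 10 = 83 N down at 1.09 m → arm 1.09 m, τ = 83 × 1.09 = 90.47 N·m clockwise.
Bag of cement: 36.9 × 10 = 369 N down at 0.377 m → arm 0.377 m, τ = 369 × 0.377 = 139.1 N·m clockwise.
Total clockwise load moment = 419 N·m.
The cable tension T acts at 1.18 m; only its component perpendicular to the beam, T sinθ, produces torque. sinθ = h/√(h²+d²) = 1.1/√(1.1²+1.18²) = 0.6819.
Balancing moments: T × 1.18 × 0.6819 = 419, giving T = 419 / 0.8046 = 521 N.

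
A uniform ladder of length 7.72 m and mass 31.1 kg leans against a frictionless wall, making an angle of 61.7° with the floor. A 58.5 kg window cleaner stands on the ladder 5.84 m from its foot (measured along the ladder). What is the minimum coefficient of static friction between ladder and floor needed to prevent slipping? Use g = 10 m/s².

About the foot of the ladder:
Ladder weight 31.1×10 = 311 N acts at 3.86 m along the ladder; its horizontal arm is 3.86·cos61.7° = 1.83 m → τ = 569.1 N·m clockwise.
Window cleaner: 58.5×10 = 585 N at 5.84 m → arm 2.769 m → τ = 1620 N·m clockwise.
Wall normal N acts horizontally at the top; its moment arm is the height L sinθ = 7.72·sin61.7° = 6.797 m, counterclockwise.
Setting net torque to zero: N × 6.797 = 2189 → N = 322.1 N.
ΣFx = 0 ⇒ f = N_wall = 322.1 N. ΣFy = 0 ⇒ N_floor = 896 N.
μ_min = f / N_floor = 322.1 / 896 = 0.359.

μ_min ≈ 0.359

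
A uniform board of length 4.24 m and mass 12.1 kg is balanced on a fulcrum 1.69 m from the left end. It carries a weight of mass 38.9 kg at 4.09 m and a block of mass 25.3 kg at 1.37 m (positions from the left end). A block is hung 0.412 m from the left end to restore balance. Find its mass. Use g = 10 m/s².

Take moments about the fulcrum (at 1.69 m from the left end).
Beam weight: 12.1 × 10 = 121 N down at 2.12 m → arm 0.43 m, τ = 121 × 0.43 = 52.03 N·m clockwise.
Weight: 38.9 × 10 = 389 N down at 4.09 m → arm 2.4 m, τ = 389 × 2.4 = 933.6 N·m clockwise.
Block: 25.3 × 10 = 253 N down at 1.37 m → arm 0.32 m, τ = 253 × 0.32 = 80.96 N·m counterclockwise.
Net moment of known loads = 904.7 N·m clockwise.
An unknown mass m at 0.412 m has arm 1.278 m; its moment is m·g·1.278 counterclockwise.
Στ = 0 ⇒ m × 10 × 1.278 = 904.7 ⇒ m = 904.7 / (10 × 1.278) = 70.8 kg.

m ≈ 70.8 kg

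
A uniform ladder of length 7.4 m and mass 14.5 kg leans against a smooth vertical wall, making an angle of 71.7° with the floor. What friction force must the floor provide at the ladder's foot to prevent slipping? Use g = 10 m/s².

About the foot of the ladder:
Ladder weight 14.5×10 = 145 N acts at 3.7 m along the ladder; its horizontal arm is 3.7·cos71.7° = 1.162 m → τ = 168.5 N·m clockwise.
Wall normal N acts horizontally at the top; its moment arm is the height L sinθ = 7.4·sin71.7° = 7.026 m, counterclockwise.
For rotational equilibrium, N × 7.026 = 168.5, so N = 24 N.
ΣFx = 0: friction at the foot balances the wall's push, so f = N_wall = 24 N.

f ≈ 24 N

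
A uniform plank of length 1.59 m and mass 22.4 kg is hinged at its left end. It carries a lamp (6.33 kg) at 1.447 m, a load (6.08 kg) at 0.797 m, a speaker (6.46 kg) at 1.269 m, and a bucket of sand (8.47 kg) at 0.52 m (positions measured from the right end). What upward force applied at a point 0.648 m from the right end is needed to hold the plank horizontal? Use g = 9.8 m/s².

Sum moments about the left end (the unknown pivot reaction has zero arm there).
Beam weight: 22.4 × 9.8 = 219.5 N down at 0.795 m → arm 0.795 m, τ = 219.5 × 0.795 = 174.5 N·m clockwise.
Lamp: 6.33 × 9.8 = 62.03 N down at 1.447 m → arm 0.143 m, τ = 62.03 × 0.143 = 8.87 N·m clockwise.
Load: 6.08 × 9.8 = 59.58 N down at 0.797 m → arm 0.793 m, τ = 59.58 × 0.793 = 47.25 N·m clockwise.
Speaker: 6.46 × 9.8 = 63.31 N down at 1.269 m → arm 0.321 m, τ = 63.31 × 0.321 = 20.32 N·m clockwise.
Bucket of sand: 8.47 × 9.8 = 83.01 N down at 0.52 m → arm 1.07 m, τ = 83.01 × 1.07 = 88.82 N·m clockwise.
Net moment of the loads = 339.8 N·m clockwise.
The upward force F acts at a point 0.648 m from the right end, arm 0.942 m, giving F × 0.942 counterclockwise.
Setting net torque to zero: F × 0.942 = 339.8 → F = 339.8 / 0.942 = 361 N.

F ≈ 361 N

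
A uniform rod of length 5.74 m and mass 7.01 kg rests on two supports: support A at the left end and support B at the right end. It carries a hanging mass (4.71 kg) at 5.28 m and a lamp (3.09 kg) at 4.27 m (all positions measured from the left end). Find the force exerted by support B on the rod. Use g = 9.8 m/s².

Choose support A as the axis so its reaction then has zero moment arm.
Beam weight: 7.01 × 9.8 = 68.7 N down at 2.87 m → arm 2.87 m, τ = 68.7 × 2.87 = 197.2 N·m clockwise.
Hanging mass: 4.71 × 9.8 = 46.16 N down at 5.28 m → arm 5.28 m, τ = 46.16 × 5.28 = 243.7 N·m clockwise.
Lamp: 3.09 × 9.8 = 30.28 N down at 4.27 m → arm 4.27 m, τ = 30.28 × 4.27 = 129.3 N·m clockwise.
Net load moment about support A = 570.2 N·m clockwise.
Reaction R at support B is upward at 5.74 m, arm 5.74 m → moment R × 5.74 counterclockwise.
Setting net torque to zero: R × 5.74 = 570.2 → R = 99.3 N.

R_B ≈ 99.3 N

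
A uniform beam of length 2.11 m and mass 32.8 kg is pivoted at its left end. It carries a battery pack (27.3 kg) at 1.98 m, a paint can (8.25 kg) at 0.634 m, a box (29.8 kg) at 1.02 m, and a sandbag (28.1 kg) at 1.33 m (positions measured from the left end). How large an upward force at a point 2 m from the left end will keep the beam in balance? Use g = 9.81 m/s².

F ≈ 793 N

Choose the left end as the axis so the unknown pivot reaction has zero arm there.
Beam weight: 32.8 × 9.81 = 321.8 N down at 1.055 m → arm 1.055 m, τ = 321.8 × 1.055 = 339.5 N·m clockwise.
Battery pack: 27.3 × 9.81 = 267.8 N down at 1.98 m → arm 1.98 m, τ = 267.8 × 1.98 = 530.2 N·m clockwise.
Paint can: 8.25 × 9.81 = 80.93 N down at 0.634 m → arm 0.634 m, τ = 80.93 × 0.634 = 51.31 N·m clockwise.
Box: 29.8 × 9.81 = 292.3 N down at 1.02 m → arm 1.02 m, τ = 292.3 × 1.02 = 298.1 N·m clockwise.
Sandbag: 28.1 × 9.81 = 275.7 N down at 1.33 m → arm 1.33 m, τ = 275.7 × 1.33 = 366.7 N·m clockwise.
Net moment of the loads = 1586 N·m clockwise.
The upward force F acts at a point 2 m from the left end, arm 2 m, giving F × 2 counterclockwise.
Balancing moments: F × 2 = 1586, giving F = 1586 / 2 = 793 N.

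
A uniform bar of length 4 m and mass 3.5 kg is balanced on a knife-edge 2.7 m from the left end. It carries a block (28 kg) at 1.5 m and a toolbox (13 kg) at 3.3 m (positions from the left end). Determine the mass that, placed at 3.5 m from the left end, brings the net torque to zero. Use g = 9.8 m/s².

Taking torques about the knife-edge (at 2.7 m from the left end):
Beam weight: 3.5 × 9.8 = 34.3 N down at 2 m → arm 0.7 m, τ = 34.3 × 0.7 = 24.01 N·m counterclockwise.
Block: 28 × 9.8 = 274.4 N down at 1.5 m → arm 1.2 m, τ = 274.4 × 1.2 = 329.3 N·m counterclockwise.
Toolbox: 13 × 9.8 = 127.4 N down at 3.3 m → arm 0.6 m, τ = 127.4 × 0.6 = 76.44 N·m clockwise.
Net moment of known loads = 276.9 N·m counterclockwise.
An unknown mass m at 3.5 m has arm 0.8 m; its moment is m·g·0.8 clockwise.
Balancing moments: m × 9.8 × 0.8 = 276.9, giving m = 276.9 / (9.8 × 0.8) = 35.3 kg.

m ≈ 35.3 kg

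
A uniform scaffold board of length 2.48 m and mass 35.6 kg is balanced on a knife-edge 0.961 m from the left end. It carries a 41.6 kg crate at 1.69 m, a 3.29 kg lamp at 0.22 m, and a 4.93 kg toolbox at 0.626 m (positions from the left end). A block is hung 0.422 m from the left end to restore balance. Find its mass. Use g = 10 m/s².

m ≈ 67.1 kg

Choose the knife-edge (at 0.961 m from the left end) as the axis so the support reaction has zero arm there.
Beam weight: 35.6 × 10 = 356 N down at 1.24 m → arm 0.279 m, τ = 356 × 0.279 = 99.32 N·m clockwise.
Crate: 41.6 × 10 = 416 N down at 1.69 m → arm 0.729 m, τ = 416 × 0.729 = 303.3 N·m clockwise.
Lamp: 3.29 × 10 = 32.9 N down at 0.22 m → arm 0.741 m, τ = 32.9 × 0.741 = 24.38 N·m counterclockwise.
Toolbox: 4.93 × 10 = 49.3 N down at 0.626 m → arm 0.335 m, τ = 49.3 × 0.335 = 16.52 N·m counterclockwise.
Net moment of known loads = 361.7 N·m clockwise.
An unknown mass m at 0.422 m has arm 0.539 m; its moment is m·g·0.539 counterclockwise.
For rotational equilibrium, m × 10 × 0.539 = 361.7, so m = 361.7 / (10 × 0.539) = 67.1 kg.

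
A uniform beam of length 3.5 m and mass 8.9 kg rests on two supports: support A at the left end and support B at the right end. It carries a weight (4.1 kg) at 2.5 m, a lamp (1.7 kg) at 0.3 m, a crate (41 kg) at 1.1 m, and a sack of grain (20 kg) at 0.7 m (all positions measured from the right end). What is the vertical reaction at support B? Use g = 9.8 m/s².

About support A:
Beam weight: 8.9 × 9.8 = 87.22 N down at 1.75 m → arm 1.75 m, τ = 87.22 × 1.75 = 152.6 N·m clockwise.
Weight: 4.1 × 9.8 = 40.18 N down at 2.5 m → arm 1 m, τ = 40.18 × 1 = 40.18 N·m clockwise.
Lamp: 1.7 × 9.8 = 16.66 N down at 0.3 m → arm 3.2 m, τ = 16.66 × 3.2 = 53.31 N·m clockwise.
Crate: 41 × 9.8 = 401.8 N down at 1.1 m → arm 2.4 m, τ = 401.8 × 2.4 = 964.3 N·m clockwise.
Sack of grain: 20 × 9.8 = 196 N down at 0.7 m → arm 2.8 m, τ = 196 × 2.8 = 548.8 N·m clockwise.
Net load moment about support A = 1759 N·m clockwise.
Reaction R at support B is upward at 0 m, arm 3.5 m → moment R × 3.5 counterclockwise.
Balancing moments: R × 3.5 = 1759, giving R = 503 N.

R_B ≈ 503 N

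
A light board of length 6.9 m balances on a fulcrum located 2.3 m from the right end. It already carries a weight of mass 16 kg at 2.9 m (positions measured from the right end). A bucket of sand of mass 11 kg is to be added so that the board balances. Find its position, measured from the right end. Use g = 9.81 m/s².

Taking torques about the fulcrum (at 2.3 m from the right end):
Weight: 16 × 9.81 = 157 N down at 2.9 m → arm 0.6 m, τ = 157 × 0.6 = 94.2 N·m counterclockwise.
Net moment of existing loads = 94.2 N·m counterclockwise.
The bucket of sand weighs 11 × 9.81 = 107.9 N and must supply an equal clockwise moment, so its lever arm about the fulcrum is 94.2 / 107.9 = 0.873 m.
That puts it at 2.3 − 0.873 = 1.43 m from the right end.

x ≈ 1.43 m from the right end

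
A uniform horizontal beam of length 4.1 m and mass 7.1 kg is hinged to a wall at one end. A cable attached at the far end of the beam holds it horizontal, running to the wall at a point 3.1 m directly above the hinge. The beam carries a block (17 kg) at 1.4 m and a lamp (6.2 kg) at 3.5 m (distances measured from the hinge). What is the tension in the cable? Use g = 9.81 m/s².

T ≈ 238 N

Taking torques about the hinge:
Beam weight: 7.1 × 9.81 = 69.65 N down at 2.05 m → arm 2.05 m, τ = 69.65 × 2.05 = 142.8 N·m clockwise.
Block: 17 × 9.81 = 166.8 N down at 1.4 m → arm 1.4 m, τ = 166.8 × 1.4 = 233.5 N·m clockwise.
Lamp: 6.2 × 9.81 = 60.82 N down at 3.5 m → arm 3.5 m, τ = 60.82 × 3.5 = 212.9 N·m clockwise.
Total clockwise load moment = 589.2 N·m.
The cable tension T acts at 4.1 m; only its component perpendicular to the beam, T sinθ, produces torque. sinθ = h/√(h²+d²) = 3.1/√(3.1²+4.1²) = 0.6031.
Setting net torque to zero: T × 4.1 × 0.6031 = 589.2 → T = 589.2 / 2.473 = 238 N.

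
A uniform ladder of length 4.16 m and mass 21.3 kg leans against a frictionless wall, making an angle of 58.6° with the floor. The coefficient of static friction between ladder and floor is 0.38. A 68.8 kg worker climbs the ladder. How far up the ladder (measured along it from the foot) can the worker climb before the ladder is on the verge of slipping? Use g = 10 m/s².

Taking torques about the foot of the ladder:
Ladder weight 21.3×10 = 213 N acts at 2.08 m along the ladder; its horizontal arm is 2.08·cos58.6° = 1.084 m → τ = 230.9 N·m clockwise.
Worker weight 68.8×10 = 688 N at distance d → arm d·cos58.6° → τ = 688·d·0.521 clockwise.
Wall normal N at the top has arm L sinθ = 3.551 m counterclockwise, so Στ = 0 gives N·3.551 = 230.9 + 358.4·d.
ΣFy = 0 ⇒ N_floor = 901 N, so the maximum friction is μ_s·N_floor = 0.38×901 = 342.4 N. ΣFx = 0 ⇒ N_wall = f, so at the slipping point N = 342.4 N.
Substituting: 342.4×3.551 = 230.9 + 358.4·d ⇒ d = (1216 − 230.9) / 358.4 = 2.75 m.

d ≈ 2.75 m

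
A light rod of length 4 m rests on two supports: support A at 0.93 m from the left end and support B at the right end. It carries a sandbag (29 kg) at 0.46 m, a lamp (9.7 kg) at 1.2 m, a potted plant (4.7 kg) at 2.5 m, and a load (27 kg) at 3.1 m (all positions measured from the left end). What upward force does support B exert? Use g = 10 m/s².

R_B ≈ 179 N

About support A:
Sandbag: 29 × 10 = 290 N down at 0.46 m → arm 0.47 m, τ = 290 × 0.47 = 136.3 N·m counterclockwise.
Lamp: 9.7 × 10 = 97 N down at 1.2 m → arm 0.27 m, τ = 97 × 0.27 = 26.19 N·m clockwise.
Potted plant: 4.7 × 10 = 47 N down at 2.5 m → arm 1.57 m, τ = 47 × 1.57 = 73.79 N·m clockwise.
Load: 27 × 10 = 270 N down at 3.1 m → arm 2.17 m, τ = 270 × 2.17 = 585.9 N·m clockwise.
Net load moment about support A = 549.6 N·m clockwise.
Reaction R at support B is upward at 4 m, arm 3.07 m → moment R × 3.07 counterclockwise.
Στ = 0 ⇒ R × 3.07 = 549.6 ⇒ R = 179 N.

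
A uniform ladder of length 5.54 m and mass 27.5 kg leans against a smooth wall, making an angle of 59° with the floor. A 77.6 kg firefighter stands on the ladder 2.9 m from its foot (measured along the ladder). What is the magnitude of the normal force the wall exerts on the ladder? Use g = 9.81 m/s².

Sum moments about the foot of the ladder (the floor normal and friction both act there and drop out).
Ladder weight 27.5×9.81 = 269.8 N acts at 2.77 m along the ladder; its horizontal arm is 2.77·cos59° = 1.427 m → τ = 385 N·m clockwise.
Firefighter: 77.6×9.81 = 761.3 N at 2.9 m → arm 1.494 m → τ = 1137 N·m clockwise.
Wall normal N acts horizontally at the top; its moment arm is the height L sinθ = 5.54·sin59° = 4.749 m, counterclockwise.
Setting net torque to zero: N × 4.749 = 1522 → N = 320 N.

N_wall ≈ 320 N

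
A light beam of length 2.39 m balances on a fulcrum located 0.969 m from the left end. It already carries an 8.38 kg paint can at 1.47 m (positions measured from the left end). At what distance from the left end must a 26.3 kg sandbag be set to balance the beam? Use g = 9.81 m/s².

x ≈ 0.809 m from the left end

About the fulcrum (at 0.969 m from the left end):
Paint can: 8.38 × 9.81 = 82.21 N down at 1.47 m → arm 0.501 m, τ = 82.21 × 0.501 = 41.19 N·m clockwise.
Net moment of existing loads = 41.19 N·m clockwise.
The sandbag weighs 26.3 × 9.81 = 258 N and must supply an equal counterclockwise moment, so its lever arm about the fulcrum is 41.19 / 258 = 0.16 m.
That puts it at 0.969 − 0.16 = 0.809 m from the left end.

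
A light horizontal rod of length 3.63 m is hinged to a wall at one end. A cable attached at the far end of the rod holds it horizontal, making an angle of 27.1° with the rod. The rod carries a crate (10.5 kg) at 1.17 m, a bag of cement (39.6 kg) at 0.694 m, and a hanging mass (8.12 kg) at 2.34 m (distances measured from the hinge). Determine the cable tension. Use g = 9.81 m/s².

T ≈ 349 N

Take moments about the hinge.
Crate: 10.5 × 9.81 = 103 N down at 1.17 m → arm 1.17 m, τ = 103 × 1.17 = 120.5 N·m clockwise.
Bag of cement: 39.6 × 9.81 = 388.5 N down at 0.694 m → arm 0.694 m, τ = 388.5 × 0.694 = 269.6 N·m clockwise.
Hanging mass: 8.12 × 9.81 = 79.66 N down at 2.34 m → arm 2.34 m, τ = 79.66 × 2.34 = 186.4 N·m clockwise.
Total clockwise load moment = 576.5 N·m.
The cable tension T acts at 3.63 m; only its component perpendicular to the rod, T sinθ, produces torque. sin 27.1° = 0.4555.
Setting net torque to zero: T × 3.63 × 0.4555 = 576.5 → T = 576.5 / 1.653 = 349 N.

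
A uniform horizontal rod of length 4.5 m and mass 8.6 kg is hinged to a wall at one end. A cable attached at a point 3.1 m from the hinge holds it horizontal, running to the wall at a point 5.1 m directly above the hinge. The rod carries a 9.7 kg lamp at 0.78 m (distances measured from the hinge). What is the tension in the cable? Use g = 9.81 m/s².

Sum moments about the hinge (the unknown hinge reaction has zero arm there).
Beam weight: 8.6 × 9.81 = 84.37 N down at 2.25 m → arm 2.25 m, τ = 84.37 × 2.25 = 189.8 N·m clockwise.
Lamp: 9.7 × 9.81 = 95.16 N down at 0.78 m → arm 0.78 m, τ = 95.16 × 0.78 = 74.22 N·m clockwise.
Total clockwise load moment = 264 N·m.
The cable tension T acts at 3.1 m; only its component perpendicular to the rod, T sinθ, produces torque. sinθ = h/√(h²+d²) = 5.1/√(5.1²+3.1²) = 0.8545.
Setting net torque to zero: T × 3.1 × 0.8545 = 264 → T = 264 / 2.649 = 99.7 N.

T ≈ 99.7 N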